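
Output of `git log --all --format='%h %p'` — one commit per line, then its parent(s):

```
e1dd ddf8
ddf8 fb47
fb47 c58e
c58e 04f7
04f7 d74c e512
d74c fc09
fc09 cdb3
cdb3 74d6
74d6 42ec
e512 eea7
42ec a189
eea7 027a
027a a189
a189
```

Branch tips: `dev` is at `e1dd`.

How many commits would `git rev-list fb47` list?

Walking parent pointers from fb47: reachable set = {027a, 04f7, 42ec, 74d6, a189, c58e, cdb3, d74c, e512, eea7, fb47, fc09}.
That is 12 commits.

12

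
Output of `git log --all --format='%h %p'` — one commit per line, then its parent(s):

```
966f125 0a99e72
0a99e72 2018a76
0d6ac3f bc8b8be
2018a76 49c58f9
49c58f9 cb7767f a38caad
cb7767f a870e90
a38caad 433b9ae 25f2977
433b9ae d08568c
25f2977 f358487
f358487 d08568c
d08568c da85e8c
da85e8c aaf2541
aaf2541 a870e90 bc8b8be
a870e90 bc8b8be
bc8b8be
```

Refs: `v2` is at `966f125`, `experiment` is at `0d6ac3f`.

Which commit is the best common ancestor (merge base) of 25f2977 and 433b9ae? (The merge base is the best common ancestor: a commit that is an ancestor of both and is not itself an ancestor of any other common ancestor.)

Ancestors of 25f2977: {25f2977, a870e90, aaf2541, bc8b8be, d08568c, da85e8c, f358487}.
Ancestors of 433b9ae: {433b9ae, a870e90, aaf2541, bc8b8be, d08568c, da85e8c}.
Common ancestors: {a870e90, aaf2541, bc8b8be, d08568c, da85e8c}.
Among these, d08568c is not an ancestor of any other common ancestor — it is the merge base.

d08568c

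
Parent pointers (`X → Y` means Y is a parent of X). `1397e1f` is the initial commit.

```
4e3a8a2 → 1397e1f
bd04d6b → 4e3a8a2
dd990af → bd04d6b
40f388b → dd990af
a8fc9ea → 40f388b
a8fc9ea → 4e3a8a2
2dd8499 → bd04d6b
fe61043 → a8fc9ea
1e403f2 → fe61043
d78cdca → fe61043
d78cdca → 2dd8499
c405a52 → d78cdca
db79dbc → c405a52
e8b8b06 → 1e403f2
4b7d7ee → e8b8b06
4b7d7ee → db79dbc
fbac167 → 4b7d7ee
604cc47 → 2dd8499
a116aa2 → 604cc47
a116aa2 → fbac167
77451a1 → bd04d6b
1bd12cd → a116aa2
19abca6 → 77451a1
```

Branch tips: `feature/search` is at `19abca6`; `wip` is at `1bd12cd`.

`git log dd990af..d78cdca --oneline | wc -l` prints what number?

Reachable from d78cdca: {1397e1f, 2dd8499, 40f388b, 4e3a8a2, a8fc9ea, bd04d6b, d78cdca, dd990af, fe61043}.
Reachable from dd990af: {1397e1f, 4e3a8a2, bd04d6b, dd990af}.
In d78cdca's history but not dd990af's: {2dd8499, 40f388b, a8fc9ea, d78cdca, fe61043} — 5 commits.

5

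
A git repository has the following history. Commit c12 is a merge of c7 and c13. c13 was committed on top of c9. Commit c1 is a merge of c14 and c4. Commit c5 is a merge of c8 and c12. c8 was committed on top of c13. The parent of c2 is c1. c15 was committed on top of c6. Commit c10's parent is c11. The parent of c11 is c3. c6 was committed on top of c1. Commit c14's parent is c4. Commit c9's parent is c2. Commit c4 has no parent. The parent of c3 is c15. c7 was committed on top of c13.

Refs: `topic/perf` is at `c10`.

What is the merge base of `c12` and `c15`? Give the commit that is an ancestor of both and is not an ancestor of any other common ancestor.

Ancestors of c12: {c1, c12, c13, c14, c2, c4, c7, c9}.
Ancestors of c15: {c1, c14, c15, c4, c6}.
Common ancestors: {c1, c14, c4}.
Among these, c1 is not an ancestor of any other common ancestor — it is the merge base.

c1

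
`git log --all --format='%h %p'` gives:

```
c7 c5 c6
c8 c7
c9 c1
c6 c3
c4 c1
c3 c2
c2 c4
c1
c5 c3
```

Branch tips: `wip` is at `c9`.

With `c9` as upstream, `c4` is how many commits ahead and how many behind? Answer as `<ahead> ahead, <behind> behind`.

1 ahead, 1 behind

Reachable from c4: {c1, c4}.
Reachable from c9: {c1, c9}.
Only in c4's history (ahead): {c4} — 1.
Only in c9's history (behind): {c9} — 1.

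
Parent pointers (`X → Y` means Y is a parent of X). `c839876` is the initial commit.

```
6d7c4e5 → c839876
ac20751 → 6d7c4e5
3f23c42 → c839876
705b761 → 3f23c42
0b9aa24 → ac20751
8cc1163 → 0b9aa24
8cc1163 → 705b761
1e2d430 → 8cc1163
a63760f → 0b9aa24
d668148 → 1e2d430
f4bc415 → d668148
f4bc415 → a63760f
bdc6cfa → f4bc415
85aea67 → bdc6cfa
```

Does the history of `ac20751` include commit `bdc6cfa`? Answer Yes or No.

No

Ancestors of ac20751: {6d7c4e5, ac20751, c839876}.
bdc6cfa is not in that set, so it is not an ancestor of ac20751.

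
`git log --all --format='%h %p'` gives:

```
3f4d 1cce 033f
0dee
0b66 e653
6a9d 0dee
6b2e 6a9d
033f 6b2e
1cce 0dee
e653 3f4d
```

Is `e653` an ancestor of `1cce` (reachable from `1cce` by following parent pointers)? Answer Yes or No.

Ancestors of 1cce: {0dee, 1cce}.
e653 is not in that set, so it is not an ancestor of 1cce.

No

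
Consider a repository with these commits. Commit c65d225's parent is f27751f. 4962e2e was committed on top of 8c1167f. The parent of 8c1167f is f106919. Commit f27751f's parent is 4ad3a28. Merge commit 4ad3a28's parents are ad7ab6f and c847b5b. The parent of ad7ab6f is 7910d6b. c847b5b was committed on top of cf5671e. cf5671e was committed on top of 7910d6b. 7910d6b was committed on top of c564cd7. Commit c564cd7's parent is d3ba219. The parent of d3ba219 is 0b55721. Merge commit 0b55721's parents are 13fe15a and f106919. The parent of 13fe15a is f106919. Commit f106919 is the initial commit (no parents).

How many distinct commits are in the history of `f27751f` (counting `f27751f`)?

Walking parent pointers from f27751f: reachable set = {0b55721, 13fe15a, 4ad3a28, 7910d6b, ad7ab6f, c564cd7, c847b5b, cf5671e, d3ba219, f106919, f27751f}.
That is 11 commits.

11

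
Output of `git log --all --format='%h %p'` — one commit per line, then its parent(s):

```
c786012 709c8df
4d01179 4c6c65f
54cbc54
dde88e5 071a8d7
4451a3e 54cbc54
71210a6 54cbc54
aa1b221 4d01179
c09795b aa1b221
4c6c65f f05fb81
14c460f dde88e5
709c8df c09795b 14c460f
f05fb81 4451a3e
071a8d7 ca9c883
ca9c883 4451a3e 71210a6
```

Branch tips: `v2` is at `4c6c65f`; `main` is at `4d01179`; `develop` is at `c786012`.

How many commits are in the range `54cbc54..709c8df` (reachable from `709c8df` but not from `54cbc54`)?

12

Reachable from 709c8df: {071a8d7, 14c460f, 4451a3e, 4c6c65f, 4d01179, 54cbc54, 709c8df, 71210a6, aa1b221, c09795b, ca9c883, dde88e5, f05fb81}.
Reachable from 54cbc54: {54cbc54}.
In 709c8df's history but not 54cbc54's: {071a8d7, 14c460f, 4451a3e, 4c6c65f, 4d01179, 709c8df, 71210a6, aa1b221, c09795b, ca9c883, dde88e5, f05fb81} — 12 commits.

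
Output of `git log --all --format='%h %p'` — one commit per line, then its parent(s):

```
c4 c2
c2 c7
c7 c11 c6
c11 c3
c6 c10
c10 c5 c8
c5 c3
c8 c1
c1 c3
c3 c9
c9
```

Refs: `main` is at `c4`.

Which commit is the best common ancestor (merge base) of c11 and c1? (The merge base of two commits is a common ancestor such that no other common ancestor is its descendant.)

c3

Ancestors of c11: {c11, c3, c9}.
Ancestors of c1: {c1, c3, c9}.
Common ancestors: {c3, c9}.
Among these, c3 is not an ancestor of any other common ancestor — it is the merge base.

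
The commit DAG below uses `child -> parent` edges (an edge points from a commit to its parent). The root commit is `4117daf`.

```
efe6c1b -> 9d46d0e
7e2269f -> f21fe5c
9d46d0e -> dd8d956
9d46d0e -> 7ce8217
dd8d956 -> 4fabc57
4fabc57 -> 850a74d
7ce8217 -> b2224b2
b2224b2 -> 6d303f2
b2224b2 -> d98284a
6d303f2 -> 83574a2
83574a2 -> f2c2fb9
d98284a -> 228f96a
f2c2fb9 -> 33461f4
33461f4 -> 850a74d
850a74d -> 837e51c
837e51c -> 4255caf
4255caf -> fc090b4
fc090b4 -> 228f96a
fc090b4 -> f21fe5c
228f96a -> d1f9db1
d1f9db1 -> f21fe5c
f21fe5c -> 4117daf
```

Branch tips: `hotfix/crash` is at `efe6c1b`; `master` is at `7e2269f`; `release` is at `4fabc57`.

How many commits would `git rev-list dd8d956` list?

Walking parent pointers from dd8d956: reachable set = {228f96a, 4117daf, 4255caf, 4fabc57, 837e51c, 850a74d, d1f9db1, dd8d956, f21fe5c, fc090b4}.
That is 10 commits.

10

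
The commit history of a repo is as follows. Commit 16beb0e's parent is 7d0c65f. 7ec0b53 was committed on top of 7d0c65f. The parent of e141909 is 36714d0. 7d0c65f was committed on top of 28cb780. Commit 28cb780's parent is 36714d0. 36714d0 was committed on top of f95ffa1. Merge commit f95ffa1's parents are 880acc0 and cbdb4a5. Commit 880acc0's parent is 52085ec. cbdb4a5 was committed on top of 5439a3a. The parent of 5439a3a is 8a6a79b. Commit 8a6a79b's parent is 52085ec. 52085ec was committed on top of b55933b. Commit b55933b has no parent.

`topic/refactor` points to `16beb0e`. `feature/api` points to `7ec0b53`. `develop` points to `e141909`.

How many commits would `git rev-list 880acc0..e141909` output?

6

Reachable from e141909: {36714d0, 52085ec, 5439a3a, 880acc0, 8a6a79b, b55933b, cbdb4a5, e141909, f95ffa1}.
Reachable from 880acc0: {52085ec, 880acc0, b55933b}.
In e141909's history but not 880acc0's: {36714d0, 5439a3a, 8a6a79b, cbdb4a5, e141909, f95ffa1} — 6 commits.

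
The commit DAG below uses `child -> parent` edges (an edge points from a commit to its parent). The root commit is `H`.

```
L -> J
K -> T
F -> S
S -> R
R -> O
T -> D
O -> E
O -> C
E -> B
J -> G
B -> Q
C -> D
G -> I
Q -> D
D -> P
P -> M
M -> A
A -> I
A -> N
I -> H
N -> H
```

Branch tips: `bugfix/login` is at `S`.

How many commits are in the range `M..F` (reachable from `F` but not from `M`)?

10

Reachable from F: {A, B, C, D, E, F, H, I, M, N, O, P, Q, R, S}.
Reachable from M: {A, H, I, M, N}.
In F's history but not M's: {B, C, D, E, F, O, P, Q, R, S} — 10 commits.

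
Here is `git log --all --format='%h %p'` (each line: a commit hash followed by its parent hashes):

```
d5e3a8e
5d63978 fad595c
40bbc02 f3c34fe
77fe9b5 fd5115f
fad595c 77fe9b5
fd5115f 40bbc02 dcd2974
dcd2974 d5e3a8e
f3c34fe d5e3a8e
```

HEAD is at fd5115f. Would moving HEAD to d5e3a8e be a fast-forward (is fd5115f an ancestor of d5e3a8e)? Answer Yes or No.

A fast-forward from fd5115f to d5e3a8e is possible iff fd5115f is an ancestor of d5e3a8e.
Ancestors of d5e3a8e: {d5e3a8e}.
fd5115f is not among them, so fast-forward is not possible.

No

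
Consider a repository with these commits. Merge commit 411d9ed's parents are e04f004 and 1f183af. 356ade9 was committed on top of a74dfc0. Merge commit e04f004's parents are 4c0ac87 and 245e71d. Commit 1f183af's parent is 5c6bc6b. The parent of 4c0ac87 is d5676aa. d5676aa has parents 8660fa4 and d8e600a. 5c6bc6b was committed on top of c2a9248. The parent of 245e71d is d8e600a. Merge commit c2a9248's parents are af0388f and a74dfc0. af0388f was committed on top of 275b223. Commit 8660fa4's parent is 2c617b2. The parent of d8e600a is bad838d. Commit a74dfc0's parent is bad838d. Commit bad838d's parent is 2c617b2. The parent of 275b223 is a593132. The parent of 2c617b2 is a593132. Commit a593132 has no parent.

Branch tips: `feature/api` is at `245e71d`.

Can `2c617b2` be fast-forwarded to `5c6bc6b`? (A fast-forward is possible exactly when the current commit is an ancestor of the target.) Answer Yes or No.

A fast-forward from 2c617b2 to 5c6bc6b is possible iff 2c617b2 is an ancestor of 5c6bc6b.
Ancestors of 5c6bc6b: {275b223, 2c617b2, 5c6bc6b, a593132, a74dfc0, af0388f, bad838d, c2a9248}.
2c617b2 is among them, so fast-forward is possible.

Yes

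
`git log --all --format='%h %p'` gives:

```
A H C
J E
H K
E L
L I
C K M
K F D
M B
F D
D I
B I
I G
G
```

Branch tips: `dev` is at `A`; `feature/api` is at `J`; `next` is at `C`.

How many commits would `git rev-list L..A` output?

8

Reachable from A: {A, B, C, D, F, G, H, I, K, M}.
Reachable from L: {G, I, L}.
In A's history but not L's: {A, B, C, D, F, H, K, M} — 8 commits.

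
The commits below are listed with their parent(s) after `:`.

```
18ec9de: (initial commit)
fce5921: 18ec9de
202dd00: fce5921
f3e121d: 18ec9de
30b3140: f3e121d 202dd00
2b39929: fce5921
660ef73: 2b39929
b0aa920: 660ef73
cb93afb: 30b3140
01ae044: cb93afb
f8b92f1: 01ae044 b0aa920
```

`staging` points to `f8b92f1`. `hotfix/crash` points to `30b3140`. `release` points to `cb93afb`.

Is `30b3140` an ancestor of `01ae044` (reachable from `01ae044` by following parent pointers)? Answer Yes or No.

Yes

Ancestors of 01ae044 (commits reachable by following parents): {01ae044, 18ec9de, 202dd00, 30b3140, cb93afb, f3e121d, fce5921}.
30b3140 is in that set, so it is an ancestor of 01ae044.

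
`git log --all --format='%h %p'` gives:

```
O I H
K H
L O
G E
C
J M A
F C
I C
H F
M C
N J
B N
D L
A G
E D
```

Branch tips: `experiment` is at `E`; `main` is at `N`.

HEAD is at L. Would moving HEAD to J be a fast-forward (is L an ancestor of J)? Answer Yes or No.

A fast-forward from L to J is possible iff L is an ancestor of J.
Ancestors of J: {A, C, D, E, F, G, H, I, J, L, M, O}.
L is among them, so fast-forward is possible.

Yes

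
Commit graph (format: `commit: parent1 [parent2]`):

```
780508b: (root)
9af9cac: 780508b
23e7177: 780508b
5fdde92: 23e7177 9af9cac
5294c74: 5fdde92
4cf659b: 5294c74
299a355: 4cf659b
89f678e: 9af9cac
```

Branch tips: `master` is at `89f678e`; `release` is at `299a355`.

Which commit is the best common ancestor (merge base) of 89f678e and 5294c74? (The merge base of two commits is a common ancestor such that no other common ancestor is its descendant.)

9af9cac

Ancestors of 89f678e: {780508b, 89f678e, 9af9cac}.
Ancestors of 5294c74: {23e7177, 5294c74, 5fdde92, 780508b, 9af9cac}.
Common ancestors: {780508b, 9af9cac}.
Among these, 9af9cac is not an ancestor of any other common ancestor — it is the merge base.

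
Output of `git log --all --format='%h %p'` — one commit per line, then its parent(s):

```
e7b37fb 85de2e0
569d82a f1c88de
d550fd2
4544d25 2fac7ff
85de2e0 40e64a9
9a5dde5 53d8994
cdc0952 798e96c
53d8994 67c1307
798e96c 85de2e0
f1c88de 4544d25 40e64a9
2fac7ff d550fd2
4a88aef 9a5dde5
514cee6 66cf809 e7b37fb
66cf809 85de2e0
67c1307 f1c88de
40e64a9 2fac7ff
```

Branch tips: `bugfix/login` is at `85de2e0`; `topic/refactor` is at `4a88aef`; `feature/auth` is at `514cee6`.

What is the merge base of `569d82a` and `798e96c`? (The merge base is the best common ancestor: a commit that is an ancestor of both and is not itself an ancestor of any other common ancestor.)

Ancestors of 569d82a: {2fac7ff, 40e64a9, 4544d25, 569d82a, d550fd2, f1c88de}.
Ancestors of 798e96c: {2fac7ff, 40e64a9, 798e96c, 85de2e0, d550fd2}.
Common ancestors: {2fac7ff, 40e64a9, d550fd2}.
Among these, 40e64a9 is not an ancestor of any other common ancestor — it is the merge base.

40e64a9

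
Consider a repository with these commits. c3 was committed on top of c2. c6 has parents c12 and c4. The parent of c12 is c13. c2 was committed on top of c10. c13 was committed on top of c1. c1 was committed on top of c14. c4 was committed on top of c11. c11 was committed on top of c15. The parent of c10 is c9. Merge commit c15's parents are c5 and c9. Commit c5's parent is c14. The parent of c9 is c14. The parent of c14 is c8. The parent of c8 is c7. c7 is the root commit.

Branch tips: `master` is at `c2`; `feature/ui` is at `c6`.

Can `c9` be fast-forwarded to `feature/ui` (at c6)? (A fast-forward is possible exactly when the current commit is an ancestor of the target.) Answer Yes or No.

A fast-forward from c9 to c6 is possible iff c9 is an ancestor of c6.
Ancestors of c6: {c1, c11, c12, c13, c14, c15, c4, c5, c6, c7, c8, c9}.
c9 is among them, so fast-forward is possible.

Yes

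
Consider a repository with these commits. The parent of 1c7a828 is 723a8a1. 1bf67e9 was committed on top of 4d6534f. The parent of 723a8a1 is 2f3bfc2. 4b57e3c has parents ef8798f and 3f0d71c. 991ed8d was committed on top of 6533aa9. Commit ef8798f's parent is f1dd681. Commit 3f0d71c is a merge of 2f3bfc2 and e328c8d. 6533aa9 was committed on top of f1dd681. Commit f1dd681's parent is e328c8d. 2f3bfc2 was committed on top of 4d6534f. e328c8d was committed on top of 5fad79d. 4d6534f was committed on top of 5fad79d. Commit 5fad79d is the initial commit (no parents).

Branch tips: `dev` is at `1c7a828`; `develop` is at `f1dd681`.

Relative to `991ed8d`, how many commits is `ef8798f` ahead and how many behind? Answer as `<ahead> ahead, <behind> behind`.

Reachable from ef8798f: {5fad79d, e328c8d, ef8798f, f1dd681}.
Reachable from 991ed8d: {5fad79d, 6533aa9, 991ed8d, e328c8d, f1dd681}.
Only in ef8798f's history (ahead): {ef8798f} — 1.
Only in 991ed8d's history (behind): {6533aa9, 991ed8d} — 2.

1 ahead, 2 behind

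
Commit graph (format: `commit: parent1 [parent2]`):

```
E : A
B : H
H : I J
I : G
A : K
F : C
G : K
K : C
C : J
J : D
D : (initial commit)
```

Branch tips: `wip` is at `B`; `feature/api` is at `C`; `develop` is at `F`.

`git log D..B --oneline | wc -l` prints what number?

Reachable from B: {B, C, D, G, H, I, J, K}.
Reachable from D: {D}.
In B's history but not D's: {B, C, G, H, I, J, K} — 7 commits.

7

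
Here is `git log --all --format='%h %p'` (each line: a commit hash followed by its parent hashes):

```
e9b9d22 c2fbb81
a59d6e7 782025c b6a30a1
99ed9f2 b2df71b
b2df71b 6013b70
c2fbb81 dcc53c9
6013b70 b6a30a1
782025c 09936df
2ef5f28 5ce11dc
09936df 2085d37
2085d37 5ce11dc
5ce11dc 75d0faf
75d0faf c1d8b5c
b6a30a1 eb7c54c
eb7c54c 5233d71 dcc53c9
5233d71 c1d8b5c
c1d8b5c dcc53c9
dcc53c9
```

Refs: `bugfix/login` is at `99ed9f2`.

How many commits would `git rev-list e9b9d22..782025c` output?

6

Reachable from 782025c: {09936df, 2085d37, 5ce11dc, 75d0faf, 782025c, c1d8b5c, dcc53c9}.
Reachable from e9b9d22: {c2fbb81, dcc53c9, e9b9d22}.
In 782025c's history but not e9b9d22's: {09936df, 2085d37, 5ce11dc, 75d0faf, 782025c, c1d8b5c} — 6 commits.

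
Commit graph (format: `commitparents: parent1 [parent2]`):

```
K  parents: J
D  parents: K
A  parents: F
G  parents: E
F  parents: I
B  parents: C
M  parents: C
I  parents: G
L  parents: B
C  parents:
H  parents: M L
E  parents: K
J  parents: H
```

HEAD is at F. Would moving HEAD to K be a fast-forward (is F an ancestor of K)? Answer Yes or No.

No

A fast-forward from F to K is possible iff F is an ancestor of K.
Ancestors of K: {B, C, H, J, K, L, M}.
F is not among them, so fast-forward is not possible.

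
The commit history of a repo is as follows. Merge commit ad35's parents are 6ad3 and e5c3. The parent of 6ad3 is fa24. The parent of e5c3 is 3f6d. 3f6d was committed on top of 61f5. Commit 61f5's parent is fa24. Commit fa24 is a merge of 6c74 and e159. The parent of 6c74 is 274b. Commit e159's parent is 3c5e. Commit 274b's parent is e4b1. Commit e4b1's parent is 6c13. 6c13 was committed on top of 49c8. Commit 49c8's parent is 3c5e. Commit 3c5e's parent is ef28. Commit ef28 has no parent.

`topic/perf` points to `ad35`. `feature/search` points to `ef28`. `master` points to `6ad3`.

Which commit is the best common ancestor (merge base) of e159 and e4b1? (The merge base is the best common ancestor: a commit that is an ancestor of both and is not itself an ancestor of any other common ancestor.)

Ancestors of e159: {3c5e, e159, ef28}.
Ancestors of e4b1: {3c5e, 49c8, 6c13, e4b1, ef28}.
Common ancestors: {3c5e, ef28}.
Among these, 3c5e is not an ancestor of any other common ancestor — it is the merge base.

3c5e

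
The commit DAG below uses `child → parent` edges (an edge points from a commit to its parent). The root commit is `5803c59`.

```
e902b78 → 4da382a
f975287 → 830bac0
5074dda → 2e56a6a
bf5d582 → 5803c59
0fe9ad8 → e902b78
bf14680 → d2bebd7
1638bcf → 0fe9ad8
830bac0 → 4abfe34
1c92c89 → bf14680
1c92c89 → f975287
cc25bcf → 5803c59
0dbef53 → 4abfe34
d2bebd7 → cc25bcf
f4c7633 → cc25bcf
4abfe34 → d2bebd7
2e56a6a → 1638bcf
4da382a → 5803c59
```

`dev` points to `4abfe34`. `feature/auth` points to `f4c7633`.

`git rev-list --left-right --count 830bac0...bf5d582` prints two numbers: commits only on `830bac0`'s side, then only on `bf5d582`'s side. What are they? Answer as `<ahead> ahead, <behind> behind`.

4 ahead, 1 behind

Reachable from 830bac0: {4abfe34, 5803c59, 830bac0, cc25bcf, d2bebd7}.
Reachable from bf5d582: {5803c59, bf5d582}.
Only in 830bac0's history (ahead): {4abfe34, 830bac0, cc25bcf, d2bebd7} — 4.
Only in bf5d582's history (behind): {bf5d582} — 1.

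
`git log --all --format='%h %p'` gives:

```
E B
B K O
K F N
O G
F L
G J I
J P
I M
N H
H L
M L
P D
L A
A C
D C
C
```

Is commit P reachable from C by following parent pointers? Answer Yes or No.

No

Ancestors of C: {C}.
P is not in that set, so it is not an ancestor of C.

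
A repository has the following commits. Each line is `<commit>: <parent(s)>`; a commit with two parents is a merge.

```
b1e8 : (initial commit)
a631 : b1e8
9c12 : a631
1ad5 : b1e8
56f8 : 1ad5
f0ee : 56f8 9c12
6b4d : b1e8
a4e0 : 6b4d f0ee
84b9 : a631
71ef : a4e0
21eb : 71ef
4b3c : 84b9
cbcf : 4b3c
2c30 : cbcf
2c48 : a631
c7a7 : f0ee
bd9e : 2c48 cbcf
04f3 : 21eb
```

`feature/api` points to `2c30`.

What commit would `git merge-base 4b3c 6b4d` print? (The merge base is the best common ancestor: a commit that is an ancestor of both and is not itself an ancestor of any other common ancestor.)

b1e8

Ancestors of 4b3c: {4b3c, 84b9, a631, b1e8}.
Ancestors of 6b4d: {6b4d, b1e8}.
Common ancestors: {b1e8}.
The only common ancestor is b1e8, so it is the merge base.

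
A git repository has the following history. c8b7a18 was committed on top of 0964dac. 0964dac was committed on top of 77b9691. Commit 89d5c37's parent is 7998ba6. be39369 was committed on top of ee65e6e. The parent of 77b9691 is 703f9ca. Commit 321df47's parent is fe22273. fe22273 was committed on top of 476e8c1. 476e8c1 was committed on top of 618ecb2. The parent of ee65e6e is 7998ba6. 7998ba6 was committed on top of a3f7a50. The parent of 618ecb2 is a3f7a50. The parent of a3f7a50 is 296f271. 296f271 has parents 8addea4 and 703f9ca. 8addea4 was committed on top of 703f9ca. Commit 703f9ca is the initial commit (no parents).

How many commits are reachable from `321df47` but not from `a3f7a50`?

Reachable from 321df47: {296f271, 321df47, 476e8c1, 618ecb2, 703f9ca, 8addea4, a3f7a50, fe22273}.
Reachable from a3f7a50: {296f271, 703f9ca, 8addea4, a3f7a50}.
In 321df47's history but not a3f7a50's: {321df47, 476e8c1, 618ecb2, fe22273} — 4 commits.

4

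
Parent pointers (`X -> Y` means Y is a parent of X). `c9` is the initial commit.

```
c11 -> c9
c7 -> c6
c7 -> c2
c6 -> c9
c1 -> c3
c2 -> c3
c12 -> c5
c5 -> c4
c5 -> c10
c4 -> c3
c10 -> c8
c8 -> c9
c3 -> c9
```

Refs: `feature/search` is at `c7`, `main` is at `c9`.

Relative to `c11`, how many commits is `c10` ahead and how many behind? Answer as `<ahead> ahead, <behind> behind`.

2 ahead, 1 behind

Reachable from c10: {c10, c8, c9}.
Reachable from c11: {c11, c9}.
Only in c10's history (ahead): {c10, c8} — 2.
Only in c11's history (behind): {c11} — 1.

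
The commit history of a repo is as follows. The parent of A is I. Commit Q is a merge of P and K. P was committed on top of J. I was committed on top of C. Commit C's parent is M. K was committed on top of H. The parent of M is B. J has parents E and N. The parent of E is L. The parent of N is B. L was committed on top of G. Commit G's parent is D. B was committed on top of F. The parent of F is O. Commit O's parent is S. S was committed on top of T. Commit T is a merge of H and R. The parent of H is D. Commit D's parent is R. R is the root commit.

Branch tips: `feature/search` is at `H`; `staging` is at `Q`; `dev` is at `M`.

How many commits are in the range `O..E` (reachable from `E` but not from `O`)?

3

Reachable from E: {D, E, G, L, R}.
Reachable from O: {D, H, O, R, S, T}.
In E's history but not O's: {E, G, L} — 3 commits.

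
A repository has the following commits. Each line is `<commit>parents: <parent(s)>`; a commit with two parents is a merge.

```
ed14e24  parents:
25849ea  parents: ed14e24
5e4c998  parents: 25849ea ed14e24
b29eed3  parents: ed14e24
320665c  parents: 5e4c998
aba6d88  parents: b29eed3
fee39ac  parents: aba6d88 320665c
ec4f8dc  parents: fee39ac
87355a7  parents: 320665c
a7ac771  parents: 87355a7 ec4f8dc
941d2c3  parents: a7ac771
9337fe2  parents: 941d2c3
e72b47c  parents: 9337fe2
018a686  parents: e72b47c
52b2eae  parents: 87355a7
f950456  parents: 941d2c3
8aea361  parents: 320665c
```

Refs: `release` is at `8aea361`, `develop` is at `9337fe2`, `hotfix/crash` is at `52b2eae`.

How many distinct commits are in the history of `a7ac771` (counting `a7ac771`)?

10

Walking parent pointers from a7ac771: reachable set = {25849ea, 320665c, 5e4c998, 87355a7, a7ac771, aba6d88, b29eed3, ec4f8dc, ed14e24, fee39ac}.
That is 10 commits.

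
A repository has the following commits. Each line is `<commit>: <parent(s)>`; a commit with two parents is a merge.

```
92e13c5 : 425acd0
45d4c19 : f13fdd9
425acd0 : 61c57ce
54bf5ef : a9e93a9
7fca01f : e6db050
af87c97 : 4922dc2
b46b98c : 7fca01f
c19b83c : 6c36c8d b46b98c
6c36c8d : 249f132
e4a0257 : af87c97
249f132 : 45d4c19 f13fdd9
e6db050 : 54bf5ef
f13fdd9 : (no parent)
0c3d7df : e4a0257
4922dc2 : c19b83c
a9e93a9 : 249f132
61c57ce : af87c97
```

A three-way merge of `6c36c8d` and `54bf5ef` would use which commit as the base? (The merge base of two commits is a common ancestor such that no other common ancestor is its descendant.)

249f132

Ancestors of 6c36c8d: {249f132, 45d4c19, 6c36c8d, f13fdd9}.
Ancestors of 54bf5ef: {249f132, 45d4c19, 54bf5ef, a9e93a9, f13fdd9}.
Common ancestors: {249f132, 45d4c19, f13fdd9}.
Among these, 249f132 is not an ancestor of any other common ancestor — it is the merge base.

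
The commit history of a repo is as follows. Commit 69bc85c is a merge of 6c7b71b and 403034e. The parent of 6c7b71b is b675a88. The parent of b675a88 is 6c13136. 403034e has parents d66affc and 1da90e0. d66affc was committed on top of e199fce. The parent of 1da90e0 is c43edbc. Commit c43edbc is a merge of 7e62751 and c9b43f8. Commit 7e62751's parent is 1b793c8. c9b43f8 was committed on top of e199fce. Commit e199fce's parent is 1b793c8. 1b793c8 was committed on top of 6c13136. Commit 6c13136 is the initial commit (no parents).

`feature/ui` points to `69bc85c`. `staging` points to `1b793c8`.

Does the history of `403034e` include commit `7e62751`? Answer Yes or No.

Yes

Ancestors of 403034e (commits reachable by following parents): {1b793c8, 1da90e0, 403034e, 6c13136, 7e62751, c43edbc, c9b43f8, d66affc, e199fce}.
7e62751 is in that set, so it is an ancestor of 403034e.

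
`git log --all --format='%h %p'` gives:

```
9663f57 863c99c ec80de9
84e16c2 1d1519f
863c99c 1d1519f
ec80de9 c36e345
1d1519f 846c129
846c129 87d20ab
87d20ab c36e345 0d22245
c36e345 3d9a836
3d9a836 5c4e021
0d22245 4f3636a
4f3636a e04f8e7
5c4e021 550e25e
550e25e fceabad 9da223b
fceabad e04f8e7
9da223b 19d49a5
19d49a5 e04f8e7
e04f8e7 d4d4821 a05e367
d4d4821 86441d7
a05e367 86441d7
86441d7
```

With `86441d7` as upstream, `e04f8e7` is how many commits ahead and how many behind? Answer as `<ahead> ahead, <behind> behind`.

Reachable from e04f8e7: {86441d7, a05e367, d4d4821, e04f8e7}.
Reachable from 86441d7: {86441d7}.
Only in e04f8e7's history (ahead): {a05e367, d4d4821, e04f8e7} — 3.
Only in 86441d7's history (behind): {} — 0.

3 ahead, 0 behind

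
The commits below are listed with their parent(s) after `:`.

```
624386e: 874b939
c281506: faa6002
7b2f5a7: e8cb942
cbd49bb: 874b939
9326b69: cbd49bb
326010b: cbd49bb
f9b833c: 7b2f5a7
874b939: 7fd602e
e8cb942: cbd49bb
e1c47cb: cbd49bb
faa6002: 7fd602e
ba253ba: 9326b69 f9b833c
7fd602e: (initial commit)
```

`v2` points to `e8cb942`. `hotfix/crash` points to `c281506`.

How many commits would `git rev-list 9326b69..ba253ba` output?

4

Reachable from ba253ba: {7b2f5a7, 7fd602e, 874b939, 9326b69, ba253ba, cbd49bb, e8cb942, f9b833c}.
Reachable from 9326b69: {7fd602e, 874b939, 9326b69, cbd49bb}.
In ba253ba's history but not 9326b69's: {7b2f5a7, ba253ba, e8cb942, f9b833c} — 4 commits.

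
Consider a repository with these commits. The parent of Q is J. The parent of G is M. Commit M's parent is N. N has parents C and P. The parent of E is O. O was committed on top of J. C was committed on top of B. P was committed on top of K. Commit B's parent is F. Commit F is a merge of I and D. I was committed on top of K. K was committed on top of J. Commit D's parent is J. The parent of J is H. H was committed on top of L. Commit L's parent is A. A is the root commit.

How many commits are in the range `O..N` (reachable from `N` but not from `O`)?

8

Reachable from N: {A, B, C, D, F, H, I, J, K, L, N, P}.
Reachable from O: {A, H, J, L, O}.
In N's history but not O's: {B, C, D, F, I, K, N, P} — 8 commits.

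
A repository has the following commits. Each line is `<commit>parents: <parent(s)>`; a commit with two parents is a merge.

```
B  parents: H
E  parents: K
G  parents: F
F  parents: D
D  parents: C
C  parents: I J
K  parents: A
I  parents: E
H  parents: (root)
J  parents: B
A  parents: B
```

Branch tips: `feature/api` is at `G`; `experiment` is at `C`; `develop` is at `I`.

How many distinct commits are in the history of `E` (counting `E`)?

5

Walking parent pointers from E: reachable set = {A, B, E, H, K}.
That is 5 commits.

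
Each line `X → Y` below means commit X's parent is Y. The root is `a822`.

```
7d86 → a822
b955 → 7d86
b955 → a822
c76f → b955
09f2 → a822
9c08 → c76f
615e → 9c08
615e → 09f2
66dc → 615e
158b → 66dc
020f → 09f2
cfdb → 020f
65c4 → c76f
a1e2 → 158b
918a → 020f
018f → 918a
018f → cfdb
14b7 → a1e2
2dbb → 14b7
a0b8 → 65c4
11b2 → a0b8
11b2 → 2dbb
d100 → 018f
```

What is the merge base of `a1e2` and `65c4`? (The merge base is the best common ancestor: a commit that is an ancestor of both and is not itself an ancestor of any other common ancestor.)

c76f

Ancestors of a1e2: {09f2, 158b, 615e, 66dc, 7d86, 9c08, a1e2, a822, b955, c76f}.
Ancestors of 65c4: {65c4, 7d86, a822, b955, c76f}.
Common ancestors: {7d86, a822, b955, c76f}.
Among these, c76f is not an ancestor of any other common ancestor — it is the merge base.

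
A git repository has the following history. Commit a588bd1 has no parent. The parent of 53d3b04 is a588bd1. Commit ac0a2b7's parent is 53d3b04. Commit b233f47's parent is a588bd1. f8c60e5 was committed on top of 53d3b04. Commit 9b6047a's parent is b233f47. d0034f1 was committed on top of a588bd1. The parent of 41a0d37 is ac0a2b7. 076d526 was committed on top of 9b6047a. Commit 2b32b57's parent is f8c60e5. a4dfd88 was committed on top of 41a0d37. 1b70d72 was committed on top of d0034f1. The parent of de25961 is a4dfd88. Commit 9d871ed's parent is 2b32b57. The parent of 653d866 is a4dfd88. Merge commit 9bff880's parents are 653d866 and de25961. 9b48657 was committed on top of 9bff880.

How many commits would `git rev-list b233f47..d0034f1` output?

1

Reachable from d0034f1: {a588bd1, d0034f1}.
Reachable from b233f47: {a588bd1, b233f47}.
In d0034f1's history but not b233f47's: {d0034f1} — 1 commit.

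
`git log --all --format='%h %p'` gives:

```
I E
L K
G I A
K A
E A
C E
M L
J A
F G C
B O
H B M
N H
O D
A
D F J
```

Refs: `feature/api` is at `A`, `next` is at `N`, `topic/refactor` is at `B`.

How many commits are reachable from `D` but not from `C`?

Reachable from D: {A, C, D, E, F, G, I, J}.
Reachable from C: {A, C, E}.
In D's history but not C's: {D, F, G, I, J} — 5 commits.

5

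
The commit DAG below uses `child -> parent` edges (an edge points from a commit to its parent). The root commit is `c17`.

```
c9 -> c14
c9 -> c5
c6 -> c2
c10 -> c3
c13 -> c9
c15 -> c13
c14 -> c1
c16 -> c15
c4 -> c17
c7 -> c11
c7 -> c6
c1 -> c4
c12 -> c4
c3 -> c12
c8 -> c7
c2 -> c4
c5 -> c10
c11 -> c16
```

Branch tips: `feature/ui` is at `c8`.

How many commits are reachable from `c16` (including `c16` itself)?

Walking parent pointers from c16: reachable set = {c1, c10, c12, c13, c14, c15, c16, c17, c3, c4, c5, c9}.
That is 12 commits.

12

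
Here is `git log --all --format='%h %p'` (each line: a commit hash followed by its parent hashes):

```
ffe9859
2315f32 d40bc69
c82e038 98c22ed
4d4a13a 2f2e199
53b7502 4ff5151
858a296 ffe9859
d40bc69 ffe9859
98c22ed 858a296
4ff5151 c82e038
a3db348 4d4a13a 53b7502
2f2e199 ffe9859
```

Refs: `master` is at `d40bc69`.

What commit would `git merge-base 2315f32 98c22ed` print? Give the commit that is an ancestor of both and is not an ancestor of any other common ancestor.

Ancestors of 2315f32: {2315f32, d40bc69, ffe9859}.
Ancestors of 98c22ed: {858a296, 98c22ed, ffe9859}.
Common ancestors: {ffe9859}.
The only common ancestor is ffe9859, so it is the merge base.

ffe9859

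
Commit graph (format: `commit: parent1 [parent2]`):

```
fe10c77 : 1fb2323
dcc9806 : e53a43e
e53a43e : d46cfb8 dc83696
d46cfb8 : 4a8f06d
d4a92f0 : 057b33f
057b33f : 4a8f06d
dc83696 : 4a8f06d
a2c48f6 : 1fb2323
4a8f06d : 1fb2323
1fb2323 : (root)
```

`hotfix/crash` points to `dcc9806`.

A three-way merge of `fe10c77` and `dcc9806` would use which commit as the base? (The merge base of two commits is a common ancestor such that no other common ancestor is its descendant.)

1fb2323

Ancestors of fe10c77: {1fb2323, fe10c77}.
Ancestors of dcc9806: {1fb2323, 4a8f06d, d46cfb8, dc83696, dcc9806, e53a43e}.
Common ancestors: {1fb2323}.
The only common ancestor is 1fb2323, so it is the merge base.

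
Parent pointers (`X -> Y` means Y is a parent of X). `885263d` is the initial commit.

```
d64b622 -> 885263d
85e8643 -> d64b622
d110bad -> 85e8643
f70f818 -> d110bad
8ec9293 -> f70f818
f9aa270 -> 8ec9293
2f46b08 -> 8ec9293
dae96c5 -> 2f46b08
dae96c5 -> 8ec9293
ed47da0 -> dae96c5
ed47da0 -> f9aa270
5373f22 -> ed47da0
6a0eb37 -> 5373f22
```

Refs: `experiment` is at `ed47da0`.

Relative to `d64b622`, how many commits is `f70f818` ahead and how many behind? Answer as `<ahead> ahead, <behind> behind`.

3 ahead, 0 behind

Reachable from f70f818: {85e8643, 885263d, d110bad, d64b622, f70f818}.
Reachable from d64b622: {885263d, d64b622}.
Only in f70f818's history (ahead): {85e8643, d110bad, f70f818} — 3.
Only in d64b622's history (behind): {} — 0.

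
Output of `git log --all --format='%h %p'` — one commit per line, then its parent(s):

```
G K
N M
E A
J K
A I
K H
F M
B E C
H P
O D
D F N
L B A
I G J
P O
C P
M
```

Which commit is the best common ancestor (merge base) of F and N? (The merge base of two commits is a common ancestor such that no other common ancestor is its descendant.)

M

Ancestors of F: {F, M}.
Ancestors of N: {M, N}.
Common ancestors: {M}.
The only common ancestor is M, so it is the merge base.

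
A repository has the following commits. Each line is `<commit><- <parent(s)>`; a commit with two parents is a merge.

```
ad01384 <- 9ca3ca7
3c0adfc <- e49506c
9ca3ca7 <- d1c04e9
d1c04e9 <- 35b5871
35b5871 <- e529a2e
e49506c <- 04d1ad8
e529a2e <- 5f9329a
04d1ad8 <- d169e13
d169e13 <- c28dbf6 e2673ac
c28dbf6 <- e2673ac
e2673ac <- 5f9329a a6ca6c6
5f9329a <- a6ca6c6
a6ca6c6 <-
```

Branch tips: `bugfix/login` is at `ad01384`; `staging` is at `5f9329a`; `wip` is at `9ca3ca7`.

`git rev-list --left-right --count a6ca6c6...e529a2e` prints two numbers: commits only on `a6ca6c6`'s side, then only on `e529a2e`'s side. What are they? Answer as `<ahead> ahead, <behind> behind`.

Reachable from a6ca6c6: {a6ca6c6}.
Reachable from e529a2e: {5f9329a, a6ca6c6, e529a2e}.
Only in a6ca6c6's history (ahead): {} — 0.
Only in e529a2e's history (behind): {5f9329a, e529a2e} — 2.

0 ahead, 2 behind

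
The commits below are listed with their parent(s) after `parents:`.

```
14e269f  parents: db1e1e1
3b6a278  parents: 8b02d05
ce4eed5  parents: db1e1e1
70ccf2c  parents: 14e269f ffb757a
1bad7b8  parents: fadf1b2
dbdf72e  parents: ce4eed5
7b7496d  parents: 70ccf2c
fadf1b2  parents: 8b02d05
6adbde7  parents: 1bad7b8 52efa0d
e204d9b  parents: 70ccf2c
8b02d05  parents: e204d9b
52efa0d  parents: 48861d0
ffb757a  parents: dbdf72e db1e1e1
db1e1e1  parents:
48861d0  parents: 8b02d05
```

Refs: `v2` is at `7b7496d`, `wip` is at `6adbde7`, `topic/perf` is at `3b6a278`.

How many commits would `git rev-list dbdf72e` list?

Walking parent pointers from dbdf72e: reachable set = {ce4eed5, db1e1e1, dbdf72e}.
That is 3 commits.

3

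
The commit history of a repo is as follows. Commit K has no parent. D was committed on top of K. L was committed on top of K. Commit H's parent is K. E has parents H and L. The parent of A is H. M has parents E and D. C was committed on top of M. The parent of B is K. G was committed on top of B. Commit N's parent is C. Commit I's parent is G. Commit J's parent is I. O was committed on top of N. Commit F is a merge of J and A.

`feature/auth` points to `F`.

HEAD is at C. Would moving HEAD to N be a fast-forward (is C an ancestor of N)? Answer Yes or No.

A fast-forward from C to N is possible iff C is an ancestor of N.
Ancestors of N: {C, D, E, H, K, L, M, N}.
C is among them, so fast-forward is possible.

Yes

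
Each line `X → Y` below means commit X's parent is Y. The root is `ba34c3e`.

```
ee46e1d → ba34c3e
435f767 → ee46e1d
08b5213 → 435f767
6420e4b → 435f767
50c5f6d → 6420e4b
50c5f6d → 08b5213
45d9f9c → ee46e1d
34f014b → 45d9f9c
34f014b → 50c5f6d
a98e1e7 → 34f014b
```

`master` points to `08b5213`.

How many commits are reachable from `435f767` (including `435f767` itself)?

Walking parent pointers from 435f767: reachable set = {435f767, ba34c3e, ee46e1d}.
That is 3 commits.

3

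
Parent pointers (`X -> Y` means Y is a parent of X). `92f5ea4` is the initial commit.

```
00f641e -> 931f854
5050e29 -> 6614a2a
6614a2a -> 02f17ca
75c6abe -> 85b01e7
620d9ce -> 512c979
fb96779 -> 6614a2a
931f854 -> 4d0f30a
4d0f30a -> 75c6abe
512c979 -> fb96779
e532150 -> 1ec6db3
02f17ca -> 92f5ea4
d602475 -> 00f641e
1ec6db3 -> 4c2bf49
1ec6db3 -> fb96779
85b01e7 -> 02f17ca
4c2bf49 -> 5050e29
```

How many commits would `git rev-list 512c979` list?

Walking parent pointers from 512c979: reachable set = {02f17ca, 512c979, 6614a2a, 92f5ea4, fb96779}.
That is 5 commits.

5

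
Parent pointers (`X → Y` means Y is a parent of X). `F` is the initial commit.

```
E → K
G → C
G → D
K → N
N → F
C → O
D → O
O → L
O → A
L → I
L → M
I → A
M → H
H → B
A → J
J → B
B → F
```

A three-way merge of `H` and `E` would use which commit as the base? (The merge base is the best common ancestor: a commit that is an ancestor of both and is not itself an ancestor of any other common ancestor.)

Ancestors of H: {B, F, H}.
Ancestors of E: {E, F, K, N}.
Common ancestors: {F}.
The only common ancestor is F, so it is the merge base.

F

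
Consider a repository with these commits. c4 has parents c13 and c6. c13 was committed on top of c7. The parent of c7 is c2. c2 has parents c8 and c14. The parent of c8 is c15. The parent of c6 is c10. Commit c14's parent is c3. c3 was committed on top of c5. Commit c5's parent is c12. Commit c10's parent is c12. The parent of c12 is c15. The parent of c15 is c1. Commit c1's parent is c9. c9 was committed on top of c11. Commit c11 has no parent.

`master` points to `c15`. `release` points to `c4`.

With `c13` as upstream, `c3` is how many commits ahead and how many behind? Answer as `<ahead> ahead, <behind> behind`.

0 ahead, 5 behind

Reachable from c3: {c1, c11, c12, c15, c3, c5, c9}.
Reachable from c13: {c1, c11, c12, c13, c14, c15, c2, c3, c5, c7, c8, c9}.
Only in c3's history (ahead): {} — 0.
Only in c13's history (behind): {c13, c14, c2, c7, c8} — 5.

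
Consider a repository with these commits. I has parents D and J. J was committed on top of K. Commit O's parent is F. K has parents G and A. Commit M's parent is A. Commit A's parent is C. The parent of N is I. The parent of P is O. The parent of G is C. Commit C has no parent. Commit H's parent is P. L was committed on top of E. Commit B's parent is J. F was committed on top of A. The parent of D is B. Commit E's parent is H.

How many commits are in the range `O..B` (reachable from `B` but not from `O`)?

Reachable from B: {A, B, C, G, J, K}.
Reachable from O: {A, C, F, O}.
In B's history but not O's: {B, G, J, K} — 4 commits.

4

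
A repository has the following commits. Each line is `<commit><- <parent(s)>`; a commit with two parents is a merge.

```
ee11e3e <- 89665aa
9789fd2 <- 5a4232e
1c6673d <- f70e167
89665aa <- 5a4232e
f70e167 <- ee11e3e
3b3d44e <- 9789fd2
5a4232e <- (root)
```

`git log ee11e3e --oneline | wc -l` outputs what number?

3

Walking parent pointers from ee11e3e: reachable set = {5a4232e, 89665aa, ee11e3e}.
That is 3 commits.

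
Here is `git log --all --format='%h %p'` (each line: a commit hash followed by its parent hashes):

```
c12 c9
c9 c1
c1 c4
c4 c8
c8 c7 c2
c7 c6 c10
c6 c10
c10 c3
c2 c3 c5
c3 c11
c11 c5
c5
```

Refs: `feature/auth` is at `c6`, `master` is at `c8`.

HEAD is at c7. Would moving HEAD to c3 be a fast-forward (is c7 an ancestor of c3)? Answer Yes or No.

No

A fast-forward from c7 to c3 is possible iff c7 is an ancestor of c3.
Ancestors of c3: {c11, c3, c5}.
c7 is not among them, so fast-forward is not possible.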